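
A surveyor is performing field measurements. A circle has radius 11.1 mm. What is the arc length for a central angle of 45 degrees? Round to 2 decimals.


Shape: circular arc
Radius r = 11.1 mm, Angle = 45 degrees
Formula: L = (angle/360) * 2 * pi * r
2 * pi * r = 22.2 * pi
L = (45/360) * 22.2 * pi
L = 2.775 * pi
L = 8.72
8.72 mm


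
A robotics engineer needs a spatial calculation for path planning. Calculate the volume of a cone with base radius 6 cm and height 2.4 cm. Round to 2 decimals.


Shape: cone
Radius r = 6 cm, Height h = 2.4 cm
Formula: V = (1/3) * pi * r^2 * h
r^2 = 36
pi * r^2 * h = pi * 36 * 2.4 = 86.4 * pi
V = 86.4 * pi / 3
V = 90.48
90.48 cm^3


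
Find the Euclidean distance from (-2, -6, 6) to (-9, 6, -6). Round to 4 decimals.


3D distance between two points
P1 = (-2, -6, 6), P2 = (-9, 6, -6)
Formula: d = sqrt((x2-x1)^2 + (y2-y1)^2 + (z2-z1)^2)
dx = -9 - -2 = -7
dy = 6 - -6 = 12
dz = -6 - 6 = -12
dx^2 + dy^2 + dz^2 = 49 + 144 + 144 = 337
d = sqrt(337)
d = 18.3576
18.3576 units


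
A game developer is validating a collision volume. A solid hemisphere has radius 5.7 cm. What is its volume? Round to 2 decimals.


Shape: hemisphere (half of a sphere)
Radius r = 5.7 cm
Formula: V = (1/2) * (4/3) * pi * r^3 = (2/3) * pi * r^3
r^3 = 185.193
(2/3) * 185.193 = 123.462
V = 123.462 * pi
V = 387.87
387.87 cm^3


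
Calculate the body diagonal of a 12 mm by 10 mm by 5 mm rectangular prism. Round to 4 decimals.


Shape: rectangular box (space diagonal)
l = 12 mm, w = 10 mm, h = 5 mm
Visualize: the diagonal of the base, then a right triangle with that diagonal and the height.
Formula: d = sqrt(l^2 + w^2 + h^2)
l^2 + w^2 + h^2 = 144 + 100 + 25 = 269
d = sqrt(269)
d = 16.4012
16.4012 mm


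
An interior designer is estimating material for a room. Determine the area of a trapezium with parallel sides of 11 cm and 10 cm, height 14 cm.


Shape: trapezoid
Parallel sides a = 11 cm, b = 10 cm; Height h = 14 cm
Formula: A = (a + b) * h / 2
a + b = 11 + 10 = 21
A = 21 * 14 / 2
A = 294 / 2
A = 147
147 cm^2


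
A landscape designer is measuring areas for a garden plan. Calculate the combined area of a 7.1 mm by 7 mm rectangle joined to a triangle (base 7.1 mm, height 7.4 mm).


Composite shape: rectangle + triangle
Rectangle area = 7.1 * 7 = 49.7
Triangle area = 0.5 * 7.1 * 7.4 = 26.27
Total = 49.7 + 26.27
Total = 75.97
75.97 mm^2


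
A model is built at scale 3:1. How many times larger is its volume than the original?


Linear scale factor k = 3
Rule: under a linear scaling by k, volumes scale by k^3.
k^3 = 3 * 3 * 3
k^3 = 9 * 3
k^3 = 27
Volume scales by a factor of 27.
27 (dimensionless)


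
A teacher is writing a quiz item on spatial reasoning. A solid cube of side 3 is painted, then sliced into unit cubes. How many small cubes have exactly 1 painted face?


Large cube: 3 x 3 x 3, cut into unit cubes.
n = 3, so n - 2 = 1
Cubes with 1 painted face lie in the interior of each face.
A cube has 6 faces; each contributes (n - 2)^2 = 1 such cubes.
Count = 6 * 1 = 6
6 unit cubes


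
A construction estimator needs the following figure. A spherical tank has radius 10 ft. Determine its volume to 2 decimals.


Shape: sphere
Radius r = 10 ft
Formula: V = (4/3) * pi * r^3
r^3 = 1000
(4/3) * 1000 = 1333.333333
V = 1333.333333 * pi
V = 4188.79
4188.79 ft^3


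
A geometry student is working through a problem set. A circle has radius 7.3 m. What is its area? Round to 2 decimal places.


Shape: circle
Radius r = 7.3 m
Formula: A = pi * r^2
r^2 = 7.3^2 = 53.29
A = pi * 53.29
A = 167.42
167.42 m^2


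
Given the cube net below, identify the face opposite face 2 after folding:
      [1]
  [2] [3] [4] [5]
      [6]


Net: cross layout. Take square 3 as the base (bottom).
Fold the four squares in the horizontal row up around 3: 2 -> left, 4 -> right, 5 wraps to the top.
Fold 1 and 6 up from 3: 1 -> back, 6 -> front.
Opposite pairs are therefore: (1, 6), (2, 4), (3, 5).
Face 2 is opposite face 4.
face 4


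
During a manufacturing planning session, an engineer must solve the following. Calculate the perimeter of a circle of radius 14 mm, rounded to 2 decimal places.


Shape: circle
Radius r = 14 mm
Formula: C = 2 * pi * r
C = 2 * pi * 14
C = 28 * pi
C = 87.96
87.96 mm


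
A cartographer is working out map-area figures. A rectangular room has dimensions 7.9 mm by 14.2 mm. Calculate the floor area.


Shape: rectangle
Length l = 7.9 mm, Width w = 14.2 mm
Formula: A = l * w
A = 7.9 * 14.2
A = 112.18
112.18 mm^2


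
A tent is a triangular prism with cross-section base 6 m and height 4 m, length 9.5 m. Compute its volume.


Shape: triangular prism
Triangle base = 6 m, triangle height = 4 m, prism length L = 9.5 m
Formula: V = (1/2 * b * h_tri) * L
Cross-section area = 0.5 * 6 * 4 = 12
V = 12 * 9.5
V = 114
114 m^3


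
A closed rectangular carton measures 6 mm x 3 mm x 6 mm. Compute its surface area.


Shape: rectangular prism
l = 6 mm, w = 3 mm, h = 6 mm
Formula: SA = 2(lw + lh + wh)
lw = 18, lh = 36, wh = 18
lw + lh + wh = 72
SA = 2 * 72
SA = 144
144 mm^2


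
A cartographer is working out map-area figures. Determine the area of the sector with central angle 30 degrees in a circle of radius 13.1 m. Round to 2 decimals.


Shape: circular sector
Radius r = 13.1 m, Angle = 30 degrees
Formula: A = (angle/360) * pi * r^2
r^2 = 171.61
Fraction of circle = 30/360
A = (30/360) * pi * 171.61
A = 14.300833 * pi
A = 44.93
44.93 m^2


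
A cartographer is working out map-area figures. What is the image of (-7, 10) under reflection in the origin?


Transformation: reflection
Original point: (-7, 10)
Rule for reflection through the origin: (x, y) -> (-x, -y)
Apply: (-7, 10) -> (7, -10)
(7, -10)


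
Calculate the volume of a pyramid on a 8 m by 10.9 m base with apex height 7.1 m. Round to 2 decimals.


Shape: rectangular pyramid
Base: 8 m x 10.9 m, Height h = 7.1 m
Formula: V = (1/3) * base_area * h
base_area = 8 * 10.9 = 87.2
base_area * h = 87.2 * 7.1 = 619.12
V = 619.12 / 3
V = 206.37
206.37 m^3


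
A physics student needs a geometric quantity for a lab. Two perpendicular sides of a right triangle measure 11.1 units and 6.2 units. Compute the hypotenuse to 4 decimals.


Shape: right triangle
Legs a = 11.1 units, b = 6.2 units
Formula: c = sqrt(a^2 + b^2)
a^2 = 123.21, b^2 = 38.44
a^2 + b^2 = 161.65
c = sqrt(161.65)
c = 12.7142
12.7142 units


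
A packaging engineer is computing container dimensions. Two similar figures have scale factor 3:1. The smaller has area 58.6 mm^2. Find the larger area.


Linear scale factor k = 3
Original area = 58.6 mm^2
Rule: under a linear scaling by k, areas scale by k^2.
k^2 = 3^2 = 9
New area = 58.6 * 9
New area = 527.4
527.4 mm^2


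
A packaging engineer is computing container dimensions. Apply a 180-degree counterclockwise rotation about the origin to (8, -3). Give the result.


Transformation: rotation about the origin
Original point: (8, -3)
Rule for 180 deg: (x, y) -> (-x, -y)
Apply: (8, -3) -> (-8, 3)
(-8, 3)


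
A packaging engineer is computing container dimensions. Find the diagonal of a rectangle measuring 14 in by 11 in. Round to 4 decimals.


Shape: rectangle (diagonal via Pythagoras)
Sides: 14 in and 11 in
Formula: d = sqrt(l^2 + w^2)
l^2 = 196, w^2 = 121
l^2 + w^2 = 317
d = sqrt(317)
d = 17.8045
17.8045 in


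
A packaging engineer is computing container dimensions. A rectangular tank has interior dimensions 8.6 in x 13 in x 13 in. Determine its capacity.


Shape: rectangular prism
l = 8.6 in, w = 13 in, h = 13 in
Formula: V = l * w * h
V = 8.6 * 13 * 13
V = 111.8 * 13
V = 1453.4
1453.4 in^3


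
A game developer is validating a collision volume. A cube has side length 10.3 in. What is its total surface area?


Shape: cube
Side s = 10.3 in
A cube has 6 square faces.
Formula: SA = 6 * s^2
s^2 = 106.09
SA = 6 * 106.09
SA = 636.54
636.54 in^2


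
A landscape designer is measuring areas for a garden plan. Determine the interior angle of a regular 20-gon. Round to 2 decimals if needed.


Shape: regular icosagon (20 sides)
Formula: interior angle = (n - 2) * 180 / n
(n - 2) = 18
(n - 2) * 180 = 3240
angle = 3240 / 20
angle = 162
162 degrees


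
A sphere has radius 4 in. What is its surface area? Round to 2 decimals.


Shape: sphere
Radius r = 4 in
Formula: SA = 4 * pi * r^2
r^2 = 16
SA = 4 * pi * 16
SA = 64 * pi
SA = 201.06
201.06 in^2


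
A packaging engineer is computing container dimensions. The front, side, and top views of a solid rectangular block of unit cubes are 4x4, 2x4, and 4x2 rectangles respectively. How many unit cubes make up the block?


Orthographic views of a solid rectangular block:
Front view 4 x 4 -> length = 4, height = 4
Side view 2 x 4 -> width = 2, height = 4 (consistent)
Top view 4 x 2 -> confirms length = 4, width = 2
The block is 4 x 2 x 4.
Total unit cubes = 4 * 2 * 4 = 32
32 unit cubes


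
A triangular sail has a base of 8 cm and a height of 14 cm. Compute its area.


Shape: triangle
Base b = 8 cm, Height h = 14 cm
Formula: A = (1/2) * b * h
A = 0.5 * 8 * 14
A = 0.5 * 112
A = 56
56 cm^2


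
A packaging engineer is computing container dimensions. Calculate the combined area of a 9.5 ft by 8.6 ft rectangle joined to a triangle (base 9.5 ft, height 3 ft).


Composite shape: rectangle + triangle
Rectangle area = 9.5 * 8.6 = 81.7
Triangle area = 0.5 * 9.5 * 3 = 14.25
Total = 81.7 + 14.25
Total = 95.95
95.95 ft^2


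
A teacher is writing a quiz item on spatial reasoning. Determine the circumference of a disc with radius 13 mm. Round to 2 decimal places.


Shape: circle
Radius r = 13 mm
Formula: C = 2 * pi * r
C = 2 * pi * 13
C = 26 * pi
C = 81.68
81.68 mm


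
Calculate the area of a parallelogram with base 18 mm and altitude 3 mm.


Shape: parallelogram
Base b = 18 mm, Height h = 3 mm
Formula: A = b * h
A = 18 * 3
A = 54
54 mm^2


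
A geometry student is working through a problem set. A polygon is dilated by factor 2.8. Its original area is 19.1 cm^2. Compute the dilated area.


Linear scale factor k = 2.8
Original area = 19.1 cm^2
Rule: under a linear scaling by k, areas scale by k^2.
k^2 = 2.8^2 = 7.84
New area = 19.1 * 7.84
New area = 149.744
149.744 cm^2


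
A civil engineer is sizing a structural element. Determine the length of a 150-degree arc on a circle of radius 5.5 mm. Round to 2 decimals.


Shape: circular arc
Radius r = 5.5 mm, Angle = 150 degrees
Formula: L = (angle/360) * 2 * pi * r
2 * pi * r = 11 * pi
L = (150/360) * 11 * pi
L = 4.583333 * pi
L = 14.4
14.4 mm


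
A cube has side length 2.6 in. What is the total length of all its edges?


Shape: cube
Side s = 2.6 in
A cube has 12 edges, all equal.
Formula: total edge length = 12 * s
Total = 12 * 2.6
Total = 31.2
31.2 in


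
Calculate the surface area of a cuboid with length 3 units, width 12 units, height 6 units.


Shape: rectangular prism
l = 3 units, w = 12 units, h = 6 units
Formula: SA = 2(lw + lh + wh)
lw = 36, lh = 18, wh = 72
lw + lh + wh = 126
SA = 2 * 126
SA = 252
252 units^2


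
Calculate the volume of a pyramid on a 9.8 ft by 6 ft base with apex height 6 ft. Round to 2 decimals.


Shape: rectangular pyramid
Base: 9.8 ft x 6 ft, Height h = 6 ft
Formula: V = (1/3) * base_area * h
base_area = 9.8 * 6 = 58.8
base_area * h = 58.8 * 6 = 352.8
V = 352.8 / 3
V = 117.6
117.6 ft^3


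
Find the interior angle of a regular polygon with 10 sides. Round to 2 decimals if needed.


Shape: regular decagon (10 sides)
Formula: interior angle = (n - 2) * 180 / n
(n - 2) = 8
(n - 2) * 180 = 1440
angle = 1440 / 10
angle = 144
144 degrees


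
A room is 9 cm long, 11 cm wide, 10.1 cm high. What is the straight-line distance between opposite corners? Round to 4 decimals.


Shape: rectangular box (space diagonal)
l = 9 cm, w = 11 cm, h = 10.1 cm
Visualize: the diagonal of the base, then a right triangle with that diagonal and the height.
Formula: d = sqrt(l^2 + w^2 + h^2)
l^2 + w^2 + h^2 = 81 + 121 + 102.01 = 304.01
d = sqrt(304.01)
d = 17.4359
17.4359 cm


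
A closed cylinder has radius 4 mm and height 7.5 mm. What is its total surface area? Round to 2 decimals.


Shape: closed cylinder
Radius r = 4 mm, Height h = 7.5 mm
Formula: SA = 2*pi*r^2 + 2*pi*r*h = 2*pi*r*(r + h)
r + h = 11.5
2 * r * (r + h) = 2 * 4 * 11.5 = 92
SA = 92 * pi
SA = 289.03
289.03 mm^2


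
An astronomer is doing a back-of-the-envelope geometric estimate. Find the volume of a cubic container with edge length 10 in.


Shape: cube
Side s = 10 in
Formula: V = s^3
V = 10 * 10 * 10
V = 100 * 10
V = 1000
1000 in^3


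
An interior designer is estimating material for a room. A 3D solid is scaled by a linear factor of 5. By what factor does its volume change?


Linear scale factor k = 5
Rule: under a linear scaling by k, volumes scale by k^3.
k^3 = 5 * 5 * 5
k^3 = 25 * 5
k^3 = 125
Volume scales by a factor of 125.
125 (dimensionless)


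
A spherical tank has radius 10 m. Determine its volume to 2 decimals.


Shape: sphere
Radius r = 10 m
Formula: V = (4/3) * pi * r^3
r^3 = 1000
(4/3) * 1000 = 1333.333333
V = 1333.333333 * pi
V = 4188.79
4188.79 m^3


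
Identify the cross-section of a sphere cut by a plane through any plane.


Solid: sphere
Cutting plane: through any plane
Visualize the intersection of the plane with the solid's surface.
The boundary of the cut region is a circle.
circle


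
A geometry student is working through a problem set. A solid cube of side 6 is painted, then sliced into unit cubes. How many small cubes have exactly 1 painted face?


Large cube: 6 x 6 x 6, cut into unit cubes.
n = 6, so n - 2 = 4
Cubes with 1 painted face lie in the interior of each face.
A cube has 6 faces; each contributes (n - 2)^2 = 16 such cubes.
Count = 6 * 16 = 96
96 unit cubes


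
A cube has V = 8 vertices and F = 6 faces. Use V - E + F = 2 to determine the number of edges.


Polyhedron: cube
Euler's formula for convex polyhedra: V - E + F = 2
Given: V = 8 vertices and F = 6 faces
Solve for E:
E = V + F - 2 = 8 + 6 - 2 = 12
12 edges


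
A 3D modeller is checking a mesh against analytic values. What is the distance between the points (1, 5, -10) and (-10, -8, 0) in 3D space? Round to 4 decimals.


3D distance between two points
P1 = (1, 5, -10), P2 = (-10, -8, 0)
Formula: d = sqrt((x2-x1)^2 + (y2-y1)^2 + (z2-z1)^2)
dx = -10 - 1 = -11
dy = -8 - 5 = -13
dz = 0 - -10 = 10
dx^2 + dy^2 + dz^2 = 121 + 169 + 100 = 390
d = sqrt(390)
d = 19.7484
19.7484 units


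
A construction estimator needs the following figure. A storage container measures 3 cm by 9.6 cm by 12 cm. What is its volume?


Shape: rectangular prism
l = 3 cm, w = 9.6 cm, h = 12 cm
Formula: V = l * w * h
V = 3 * 9.6 * 12
V = 28.8 * 12
V = 345.6
345.6 cm^3


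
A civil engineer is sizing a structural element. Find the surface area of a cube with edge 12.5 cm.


Shape: cube
Side s = 12.5 cm
A cube has 6 square faces.
Formula: SA = 6 * s^2
s^2 = 156.25
SA = 6 * 156.25
SA = 937.5
937.5 cm^2


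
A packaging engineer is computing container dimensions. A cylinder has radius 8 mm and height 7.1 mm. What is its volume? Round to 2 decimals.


Shape: cylinder
Radius r = 8 mm, Height h = 7.1 mm
Formula: V = pi * r^2 * h
r^2 = 64
V = pi * 64 * 7.1
V = 454.4 * pi
V = 1427.54
1427.54 mm^3


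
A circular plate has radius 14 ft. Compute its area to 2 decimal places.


Shape: circle
Radius r = 14 ft
Formula: A = pi * r^2
r^2 = 14^2 = 196
A = pi * 196
A = 615.75
615.75 ft^2


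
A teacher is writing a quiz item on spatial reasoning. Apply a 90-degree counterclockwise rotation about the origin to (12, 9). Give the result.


Transformation: rotation about the origin
Original point: (12, 9)
Rule for 90 deg counterclockwise: (x, y) -> (-y, x)
Apply: (12, 9) -> (-9, 12)
(-9, 12)


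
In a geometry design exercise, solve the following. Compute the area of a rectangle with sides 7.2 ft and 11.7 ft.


Shape: rectangle
Length l = 7.2 ft, Width w = 11.7 ft
Formula: A = l * w
A = 7.2 * 11.7
A = 84.24
84.24 ft^2


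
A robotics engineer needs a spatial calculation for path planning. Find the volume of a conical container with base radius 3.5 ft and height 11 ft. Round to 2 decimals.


Shape: cone
Radius r = 3.5 ft, Height h = 11 ft
Formula: V = (1/3) * pi * r^2 * h
r^2 = 12.25
pi * r^2 * h = pi * 12.25 * 11 = 134.75 * pi
V = 134.75 * pi / 3
V = 141.11
141.11 ft^3


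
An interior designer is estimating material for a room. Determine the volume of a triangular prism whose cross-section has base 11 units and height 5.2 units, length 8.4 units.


Shape: triangular prism
Triangle base = 11 units, triangle height = 5.2 units, prism length L = 8.4 units
Formula: V = (1/2 * b * h_tri) * L
Cross-section area = 0.5 * 11 * 5.2 = 28.6
V = 28.6 * 8.4
V = 240.24
240.24 units^3


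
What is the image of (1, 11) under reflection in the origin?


Transformation: reflection
Original point: (1, 11)
Rule for reflection through the origin: (x, y) -> (-x, -y)
Apply: (1, 11) -> (-1, -11)
(-1, -11)


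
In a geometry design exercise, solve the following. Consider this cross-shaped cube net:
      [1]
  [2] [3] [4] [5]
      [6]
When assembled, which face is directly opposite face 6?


Net: cross layout. Take square 3 as the base (bottom).
Fold the four squares in the horizontal row up around 3: 2 -> left, 4 -> right, 5 wraps to the top.
Fold 1 and 6 up from 3: 1 -> back, 6 -> front.
Opposite pairs are therefore: (1, 6), (2, 4), (3, 5).
Face 6 is opposite face 1.
face 1


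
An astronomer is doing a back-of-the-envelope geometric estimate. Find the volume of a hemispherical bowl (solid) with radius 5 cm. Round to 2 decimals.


Shape: hemisphere (half of a sphere)
Radius r = 5 cm
Formula: V = (1/2) * (4/3) * pi * r^3 = (2/3) * pi * r^3
r^3 = 125
(2/3) * 125 = 83.333333
V = 83.333333 * pi
V = 261.8
261.8 cm^3


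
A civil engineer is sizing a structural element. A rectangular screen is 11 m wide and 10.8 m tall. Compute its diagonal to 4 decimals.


Shape: rectangle (diagonal via Pythagoras)
Sides: 11 m and 10.8 m
Formula: d = sqrt(l^2 + w^2)
l^2 = 121, w^2 = 116.64
l^2 + w^2 = 237.64
d = sqrt(237.64)
d = 15.4156
15.4156 m


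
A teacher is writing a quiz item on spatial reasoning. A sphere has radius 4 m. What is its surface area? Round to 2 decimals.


Shape: sphere
Radius r = 4 m
Formula: SA = 4 * pi * r^2
r^2 = 16
SA = 4 * pi * 16
SA = 64 * pi
SA = 201.06
201.06 m^2


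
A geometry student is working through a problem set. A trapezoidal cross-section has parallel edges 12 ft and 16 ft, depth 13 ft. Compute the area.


Shape: trapezoid
Parallel sides a = 12 ft, b = 16 ft; Height h = 13 ft
Formula: A = (a + b) * h / 2
a + b = 12 + 16 = 28
A = 28 * 13 / 2
A = 364 / 2
A = 182
182 ft^2


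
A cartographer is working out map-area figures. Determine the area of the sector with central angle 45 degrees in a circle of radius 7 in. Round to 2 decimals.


Shape: circular sector
Radius r = 7 in, Angle = 45 degrees
Formula: A = (angle/360) * pi * r^2
r^2 = 49
Fraction of circle = 45/360
A = (45/360) * pi * 49
A = 6.125 * pi
A = 19.24
19.24 in^2


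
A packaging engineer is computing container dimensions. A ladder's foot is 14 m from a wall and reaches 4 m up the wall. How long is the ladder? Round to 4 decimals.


Shape: right triangle
Legs a = 14 m, b = 4 m
Formula: c = sqrt(a^2 + b^2)
a^2 = 196, b^2 = 16
a^2 + b^2 = 212
c = sqrt(212)
c = 14.5602
14.5602 m


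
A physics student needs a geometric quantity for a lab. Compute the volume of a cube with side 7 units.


Shape: cube
Side s = 7 units
Formula: V = s^3
V = 7 * 7 * 7
V = 49 * 7
V = 343
343 units^3


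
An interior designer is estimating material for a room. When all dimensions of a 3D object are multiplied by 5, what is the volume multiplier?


Linear scale factor k = 5
Rule: under a linear scaling by k, volumes scale by k^3.
k^3 = 5 * 5 * 5
k^3 = 25 * 5
k^3 = 125
Volume scales by a factor of 125.
125 (dimensionless)


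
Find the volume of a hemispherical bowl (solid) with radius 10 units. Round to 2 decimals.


Shape: hemisphere (half of a sphere)
Radius r = 10 units
Formula: V = (1/2) * (4/3) * pi * r^3 = (2/3) * pi * r^3
r^3 = 1000
(2/3) * 1000 = 666.666667
V = 666.666667 * pi
V = 2094.4
2094.4 units^3


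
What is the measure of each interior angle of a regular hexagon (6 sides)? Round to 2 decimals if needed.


Shape: regular hexagon (6 sides)
Formula: interior angle = (n - 2) * 180 / n
(n - 2) = 4
(n - 2) * 180 = 720
angle = 720 / 6
angle = 120
120 degrees


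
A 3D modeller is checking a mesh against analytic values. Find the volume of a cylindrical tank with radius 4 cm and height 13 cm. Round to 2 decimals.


Shape: cylinder
Radius r = 4 cm, Height h = 13 cm
Formula: V = pi * r^2 * h
r^2 = 16
V = pi * 16 * 13
V = 208 * pi
V = 653.45
653.45 cm^3


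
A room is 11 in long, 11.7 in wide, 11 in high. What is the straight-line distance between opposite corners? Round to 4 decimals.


Shape: rectangular box (space diagonal)
l = 11 in, w = 11.7 in, h = 11 in
Visualize: the diagonal of the base, then a right triangle with that diagonal and the height.
Formula: d = sqrt(l^2 + w^2 + h^2)
l^2 + w^2 + h^2 = 121 + 136.89 + 121 = 378.89
d = sqrt(378.89)
d = 19.4651
19.4651 in


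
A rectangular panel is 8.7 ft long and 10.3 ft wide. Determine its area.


Shape: rectangle
Length l = 8.7 ft, Width w = 10.3 ft
Formula: A = l * w
A = 8.7 * 10.3
A = 89.61
89.61 ft^2


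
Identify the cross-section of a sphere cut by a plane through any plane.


Solid: sphere
Cutting plane: through any plane
Visualize the intersection of the plane with the solid's surface.
The boundary of the cut region is a circle.
circle


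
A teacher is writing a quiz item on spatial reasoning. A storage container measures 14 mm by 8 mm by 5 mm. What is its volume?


Shape: rectangular prism
l = 14 mm, w = 8 mm, h = 5 mm
Formula: V = l * w * h
V = 14 * 8 * 5
V = 112 * 5
V = 560
560 mm^3


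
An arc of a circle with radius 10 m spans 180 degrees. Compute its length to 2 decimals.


Shape: circular arc
Radius r = 10 m, Angle = 180 degrees
Formula: L = (angle/360) * 2 * pi * r
2 * pi * r = 20 * pi
L = (180/360) * 20 * pi
L = 10 * pi
L = 31.42
31.42 m


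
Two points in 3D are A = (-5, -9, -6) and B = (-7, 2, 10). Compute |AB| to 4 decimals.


3D distance between two points
P1 = (-5, -9, -6), P2 = (-7, 2, 10)
Formula: d = sqrt((x2-x1)^2 + (y2-y1)^2 + (z2-z1)^2)
dx = -7 - -5 = -2
dy = 2 - -9 = 11
dz = 10 - -6 = 16
dx^2 + dy^2 + dz^2 = 4 + 121 + 256 = 381
d = sqrt(381)
d = 19.5192
19.5192 units


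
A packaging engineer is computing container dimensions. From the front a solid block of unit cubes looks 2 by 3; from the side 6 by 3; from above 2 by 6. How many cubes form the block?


Orthographic views of a solid rectangular block:
Front view 2 x 3 -> length = 2, height = 3
Side view 6 x 3 -> width = 6, height = 3 (consistent)
Top view 2 x 6 -> confirms length = 2, width = 6
The block is 2 x 6 x 3.
Total unit cubes = 2 * 6 * 3 = 36
36 unit cubes


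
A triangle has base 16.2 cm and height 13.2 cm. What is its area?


Shape: triangle
Base b = 16.2 cm, Height h = 13.2 cm
Formula: A = (1/2) * b * h
A = 0.5 * 16.2 * 13.2
A = 0.5 * 213.84
A = 106.92
106.92 cm^2


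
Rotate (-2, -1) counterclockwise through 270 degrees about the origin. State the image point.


Transformation: rotation about the origin
Original point: (-2, -1)
Rule for 270 deg counterclockwise: (x, y) -> (y, -x)
Apply: (-2, -1) -> (-1, 2)
(-1, 2)


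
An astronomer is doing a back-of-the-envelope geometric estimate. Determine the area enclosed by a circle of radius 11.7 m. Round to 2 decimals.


Shape: circle
Radius r = 11.7 m
Formula: A = pi * r^2
r^2 = 11.7^2 = 136.89
A = pi * 136.89
A = 430.05
430.05 m^2


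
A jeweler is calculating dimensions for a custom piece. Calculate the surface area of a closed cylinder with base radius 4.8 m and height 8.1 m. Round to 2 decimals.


Shape: closed cylinder
Radius r = 4.8 m, Height h = 8.1 m
Formula: SA = 2*pi*r^2 + 2*pi*r*h = 2*pi*r*(r + h)
r + h = 12.9
2 * r * (r + h) = 2 * 4.8 * 12.9 = 123.84
SA = 123.84 * pi
SA = 389.05
389.05 m^2


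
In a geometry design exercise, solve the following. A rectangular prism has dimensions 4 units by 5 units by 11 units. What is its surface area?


Shape: rectangular prism
l = 4 units, w = 5 units, h = 11 units
Formula: SA = 2(lw + lh + wh)
lw = 20, lh = 44, wh = 55
lw + lh + wh = 119
SA = 2 * 119
SA = 238
238 units^2


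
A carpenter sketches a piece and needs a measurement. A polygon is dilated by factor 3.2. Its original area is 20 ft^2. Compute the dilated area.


Linear scale factor k = 3.2
Original area = 20 ft^2
Rule: under a linear scaling by k, areas scale by k^2.
k^2 = 3.2^2 = 10.24
New area = 20 * 10.24
New area = 204.8
204.8 ft^2


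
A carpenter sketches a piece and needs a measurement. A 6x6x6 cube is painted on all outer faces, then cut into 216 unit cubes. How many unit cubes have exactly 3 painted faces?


Large cube: 6 x 6 x 6, cut into unit cubes.
Cubes with 3 painted faces are at the corners. A cube always has 8 corners.
Count = 8
8 unit cubes


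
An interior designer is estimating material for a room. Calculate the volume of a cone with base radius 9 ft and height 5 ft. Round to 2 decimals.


Shape: cone
Radius r = 9 ft, Height h = 5 ft
Formula: V = (1/3) * pi * r^2 * h
r^2 = 81
pi * r^2 * h = pi * 81 * 5 = 405 * pi
V = 405 * pi / 3
V = 424.12
424.12 ft^3


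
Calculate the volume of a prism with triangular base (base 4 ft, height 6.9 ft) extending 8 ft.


Shape: triangular prism
Triangle base = 4 ft, triangle height = 6.9 ft, prism length L = 8 ft
Formula: V = (1/2 * b * h_tri) * L
Cross-section area = 0.5 * 4 * 6.9 = 13.8
V = 13.8 * 8
V = 110.4
110.4 ft^3


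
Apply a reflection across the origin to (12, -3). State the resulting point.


Transformation: reflection
Original point: (12, -3)
Rule for reflection through the origin: (x, y) -> (-x, -y)
Apply: (12, -3) -> (-12, 3)
(-12, 3)


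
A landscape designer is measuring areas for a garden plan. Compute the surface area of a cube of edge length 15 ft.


Shape: cube
Side s = 15 ft
A cube has 6 square faces.
Formula: SA = 6 * s^2
s^2 = 225
SA = 6 * 225
SA = 1350
1350 ft^2


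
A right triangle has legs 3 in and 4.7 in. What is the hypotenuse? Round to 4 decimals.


Shape: right triangle
Legs a = 3 in, b = 4.7 in
Formula: c = sqrt(a^2 + b^2)
a^2 = 9, b^2 = 22.09
a^2 + b^2 = 31.09
c = sqrt(31.09)
c = 5.5758
5.5758 in


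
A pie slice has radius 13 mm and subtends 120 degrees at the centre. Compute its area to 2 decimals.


Shape: circular sector
Radius r = 13 mm, Angle = 120 degrees
Formula: A = (angle/360) * pi * r^2
r^2 = 169
Fraction of circle = 120/360
A = (120/360) * pi * 169
A = 56.333333 * pi
A = 176.98
176.98 mm^2


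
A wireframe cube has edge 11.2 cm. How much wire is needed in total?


Shape: cube
Side s = 11.2 cm
A cube has 12 edges, all equal.
Formula: total edge length = 12 * s
Total = 12 * 11.2
Total = 134.4
134.4 cm


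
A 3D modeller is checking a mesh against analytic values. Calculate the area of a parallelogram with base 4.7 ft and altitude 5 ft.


Shape: parallelogram
Base b = 4.7 ft, Height h = 5 ft
Formula: A = b * h
A = 4.7 * 5
A = 23.5
23.5 ft^2


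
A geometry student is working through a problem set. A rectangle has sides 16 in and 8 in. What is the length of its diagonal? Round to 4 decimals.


Shape: rectangle (diagonal via Pythagoras)
Sides: 16 in and 8 in
Formula: d = sqrt(l^2 + w^2)
l^2 = 256, w^2 = 64
l^2 + w^2 = 320
d = sqrt(320)
d = 17.8885
17.8885 in


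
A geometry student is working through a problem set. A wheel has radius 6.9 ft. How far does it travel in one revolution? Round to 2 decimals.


Shape: circle
Radius r = 6.9 ft
Formula: C = 2 * pi * r
C = 2 * pi * 6.9
C = 13.8 * pi
C = 43.35
43.35 ft


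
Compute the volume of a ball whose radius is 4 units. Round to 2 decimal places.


Shape: sphere
Radius r = 4 units
Formula: V = (4/3) * pi * r^3
r^3 = 64
(4/3) * 64 = 85.333333
V = 85.333333 * pi
V = 268.08
268.08 units^3


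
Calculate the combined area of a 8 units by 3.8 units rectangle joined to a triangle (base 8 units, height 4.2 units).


Composite shape: rectangle + triangle
Rectangle area = 8 * 3.8 = 30.4
Triangle area = 0.5 * 8 * 4.2 = 16.8
Total = 30.4 + 16.8
Total = 47.2
47.2 units^2


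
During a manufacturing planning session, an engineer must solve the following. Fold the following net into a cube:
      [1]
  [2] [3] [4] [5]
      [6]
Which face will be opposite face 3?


Net: cross layout. Take square 3 as the base (bottom).
Fold the four squares in the horizontal row up around 3: 2 -> left, 4 -> right, 5 wraps to the top.
Fold 1 and 6 up from 3: 1 -> back, 6 -> front.
Opposite pairs are therefore: (1, 6), (2, 4), (3, 5).
Face 3 is opposite face 5.
face 5


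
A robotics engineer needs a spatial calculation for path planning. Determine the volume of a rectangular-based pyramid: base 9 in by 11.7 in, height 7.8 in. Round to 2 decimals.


Shape: rectangular pyramid
Base: 9 in x 11.7 in, Height h = 7.8 in
Formula: V = (1/3) * base_area * h
base_area = 9 * 11.7 = 105.3
base_area * h = 105.3 * 7.8 = 821.34
V = 821.34 / 3
V = 273.78
273.78 in^3


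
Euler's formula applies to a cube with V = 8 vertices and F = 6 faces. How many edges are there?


Polyhedron: cube
Euler's formula for convex polyhedra: V - E + F = 2
Given: V = 8 vertices and F = 6 faces
Solve for E:
E = V + F - 2 = 8 + 6 - 2 = 12
12 edges


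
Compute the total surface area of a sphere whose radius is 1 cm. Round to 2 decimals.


Shape: sphere
Radius r = 1 cm
Formula: SA = 4 * pi * r^2
r^2 = 1
SA = 4 * pi * 1
SA = 4 * pi
SA = 12.57
12.57 cm^2


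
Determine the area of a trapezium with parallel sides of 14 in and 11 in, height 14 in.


Shape: trapezoid
Parallel sides a = 14 in, b = 11 in; Height h = 14 in
Formula: A = (a + b) * h / 2
a + b = 14 + 11 = 25
A = 25 * 14 / 2
A = 350 / 2
A = 175
175 in^2


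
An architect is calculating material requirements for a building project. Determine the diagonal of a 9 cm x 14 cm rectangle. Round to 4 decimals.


Shape: rectangle (diagonal via Pythagoras)
Sides: 9 cm and 14 cm
Formula: d = sqrt(l^2 + w^2)
l^2 = 81, w^2 = 196
l^2 + w^2 = 277
d = sqrt(277)
d = 16.6433
16.6433 cm


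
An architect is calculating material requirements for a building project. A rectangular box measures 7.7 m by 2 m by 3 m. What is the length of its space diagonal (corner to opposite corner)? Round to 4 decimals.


Shape: rectangular box (space diagonal)
l = 7.7 m, w = 2 m, h = 3 m
Visualize: the diagonal of the base, then a right triangle with that diagonal and the height.
Formula: d = sqrt(l^2 + w^2 + h^2)
l^2 + w^2 + h^2 = 59.29 + 4 + 9 = 72.29
d = sqrt(72.29)
d = 8.5024
8.5024 m


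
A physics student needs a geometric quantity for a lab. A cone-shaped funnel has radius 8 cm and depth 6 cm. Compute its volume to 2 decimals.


Shape: cone
Radius r = 8 cm, Height h = 6 cm
Formula: V = (1/3) * pi * r^2 * h
r^2 = 64
pi * r^2 * h = pi * 64 * 6 = 384 * pi
V = 384 * pi / 3
V = 402.12
402.12 cm^3


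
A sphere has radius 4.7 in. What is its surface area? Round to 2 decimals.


Shape: sphere
Radius r = 4.7 in
Formula: SA = 4 * pi * r^2
r^2 = 22.09
SA = 4 * pi * 22.09
SA = 88.36 * pi
SA = 277.59
277.59 in^2


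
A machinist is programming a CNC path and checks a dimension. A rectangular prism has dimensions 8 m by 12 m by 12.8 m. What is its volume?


Shape: rectangular prism
l = 8 m, w = 12 m, h = 12.8 m
Formula: V = l * w * h
V = 8 * 12 * 12.8
V = 96 * 12.8
V = 1228.8
1228.8 m^3


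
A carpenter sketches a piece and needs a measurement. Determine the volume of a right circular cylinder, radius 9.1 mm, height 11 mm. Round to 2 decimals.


Shape: cylinder
Radius r = 9.1 mm, Height h = 11 mm
Formula: V = pi * r^2 * h
r^2 = 82.81
V = pi * 82.81 * 11
V = 910.91 * pi
V = 2861.71
2861.71 mm^3


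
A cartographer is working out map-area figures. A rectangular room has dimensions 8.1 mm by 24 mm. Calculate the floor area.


Shape: rectangle
Length l = 8.1 mm, Width w = 24 mm
Formula: A = l * w
A = 8.1 * 24
A = 194.4
194.4 mm^2


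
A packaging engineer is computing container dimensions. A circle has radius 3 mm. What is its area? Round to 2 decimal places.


Shape: circle
Radius r = 3 mm
Formula: A = pi * r^2
r^2 = 3^2 = 9
A = pi * 9
A = 28.27
28.27 mm^2


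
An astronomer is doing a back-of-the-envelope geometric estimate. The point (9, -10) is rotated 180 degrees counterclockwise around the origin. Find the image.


Transformation: rotation about the origin
Original point: (9, -10)
Rule for 180 deg: (x, y) -> (-x, -y)
Apply: (9, -10) -> (-9, 10)
(-9, 10)


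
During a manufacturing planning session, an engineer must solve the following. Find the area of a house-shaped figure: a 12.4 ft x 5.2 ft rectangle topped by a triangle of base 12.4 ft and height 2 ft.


Composite shape: rectangle + triangle
Rectangle area = 12.4 * 5.2 = 64.48
Triangle area = 0.5 * 12.4 * 2 = 12.4
Total = 64.48 + 12.4
Total = 76.88
76.88 ft^2


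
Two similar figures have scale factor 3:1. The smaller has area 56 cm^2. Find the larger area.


Linear scale factor k = 3
Original area = 56 cm^2
Rule: under a linear scaling by k, areas scale by k^2.
k^2 = 3^2 = 9
New area = 56 * 9
New area = 504
504 cm^2


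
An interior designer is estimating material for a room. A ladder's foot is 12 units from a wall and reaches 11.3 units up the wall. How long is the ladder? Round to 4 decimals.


Shape: right triangle
Legs a = 12 units, b = 11.3 units
Formula: c = sqrt(a^2 + b^2)
a^2 = 144, b^2 = 127.69
a^2 + b^2 = 271.69
c = sqrt(271.69)
c = 16.483
16.483 units


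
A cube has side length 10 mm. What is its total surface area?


Shape: cube
Side s = 10 mm
A cube has 6 square faces.
Formula: SA = 6 * s^2
s^2 = 100
SA = 6 * 100
SA = 600
600 mm^2


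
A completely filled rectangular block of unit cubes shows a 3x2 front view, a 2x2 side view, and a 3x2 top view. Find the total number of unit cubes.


Orthographic views of a solid rectangular block:
Front view 3 x 2 -> length = 3, height = 2
Side view 2 x 2 -> width = 2, height = 2 (consistent)
Top view 3 x 2 -> confirms length = 3, width = 2
The block is 3 x 2 x 2.
Total unit cubes = 3 * 2 * 2 = 12
12 unit cubes


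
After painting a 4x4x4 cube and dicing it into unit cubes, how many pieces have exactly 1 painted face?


Large cube: 4 x 4 x 4, cut into unit cubes.
n = 4, so n - 2 = 2
Cubes with 1 painted face lie in the interior of each face.
A cube has 6 faces; each contributes (n - 2)^2 = 4 such cubes.
Count = 6 * 4 = 24
24 unit cubes


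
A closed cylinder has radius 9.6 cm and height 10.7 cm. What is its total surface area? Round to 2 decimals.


Shape: closed cylinder
Radius r = 9.6 cm, Height h = 10.7 cm
Formula: SA = 2*pi*r^2 + 2*pi*r*h = 2*pi*r*(r + h)
r + h = 20.3
2 * r * (r + h) = 2 * 9.6 * 20.3 = 389.76
SA = 389.76 * pi
SA = 1224.47
1224.47 cm^2


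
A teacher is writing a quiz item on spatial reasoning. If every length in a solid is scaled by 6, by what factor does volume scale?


Linear scale factor k = 6
Rule: under a linear scaling by k, volumes scale by k^3.
k^3 = 6 * 6 * 6
k^3 = 36 * 6
k^3 = 216
Volume scales by a factor of 216.
216 (dimensionless)


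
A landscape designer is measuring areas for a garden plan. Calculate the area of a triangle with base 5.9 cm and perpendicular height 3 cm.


Shape: triangle
Base b = 5.9 cm, Height h = 3 cm
Formula: A = (1/2) * b * h
A = 0.5 * 5.9 * 3
A = 0.5 * 17.7
A = 8.85
8.85 cm^2


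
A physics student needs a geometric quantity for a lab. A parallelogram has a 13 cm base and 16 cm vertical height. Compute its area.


Shape: parallelogram
Base b = 13 cm, Height h = 16 cm
Formula: A = b * h
A = 13 * 16
A = 208
208 cm^2


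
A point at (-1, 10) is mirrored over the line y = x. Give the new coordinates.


Transformation: reflection
Original point: (-1, 10)
Rule for reflection over y = x: (x, y) -> (y, x)
Apply: (-1, 10) -> (10, -1)
(10, -1)


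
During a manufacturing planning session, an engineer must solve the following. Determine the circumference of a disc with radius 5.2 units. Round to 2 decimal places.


Shape: circle
Radius r = 5.2 units
Formula: C = 2 * pi * r
C = 2 * pi * 5.2
C = 10.4 * pi
C = 32.67
32.67 units


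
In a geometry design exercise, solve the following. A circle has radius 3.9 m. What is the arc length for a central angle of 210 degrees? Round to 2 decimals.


Shape: circular arc
Radius r = 3.9 m, Angle = 210 degrees
Formula: L = (angle/360) * 2 * pi * r
2 * pi * r = 7.8 * pi
L = (210/360) * 7.8 * pi
L = 4.55 * pi
L = 14.29
14.29 m


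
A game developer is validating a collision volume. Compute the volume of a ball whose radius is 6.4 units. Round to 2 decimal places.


Shape: sphere
Radius r = 6.4 units
Formula: V = (4/3) * pi * r^3
r^3 = 262.144
(4/3) * 262.144 = 349.525333
V = 349.525333 * pi
V = 1098.07
1098.07 units^3


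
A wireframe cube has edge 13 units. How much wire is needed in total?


Shape: cube
Side s = 13 units
A cube has 12 edges, all equal.
Formula: total edge length = 12 * s
Total = 12 * 13
Total = 156
156 units


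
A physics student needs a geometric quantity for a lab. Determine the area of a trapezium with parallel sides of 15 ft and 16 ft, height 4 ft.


Shape: trapezoid
Parallel sides a = 15 ft, b = 16 ft; Height h = 4 ft
Formula: A = (a + b) * h / 2
a + b = 15 + 16 = 31
A = 31 * 4 / 2
A = 124 / 2
A = 62
62 ft^2


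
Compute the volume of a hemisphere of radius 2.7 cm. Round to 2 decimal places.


Shape: hemisphere (half of a sphere)
Radius r = 2.7 cm
Formula: V = (1/2) * (4/3) * pi * r^3 = (2/3) * pi * r^3
r^3 = 19.683
(2/3) * 19.683 = 13.122
V = 13.122 * pi
V = 41.22
41.22 cm^3


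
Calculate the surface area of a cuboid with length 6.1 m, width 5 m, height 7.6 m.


Shape: rectangular prism
l = 6.1 m, w = 5 m, h = 7.6 m
Formula: SA = 2(lw + lh + wh)
lw = 30.5, lh = 46.36, wh = 38
lw + lh + wh = 114.86
SA = 2 * 114.86
SA = 229.72
229.72 m^2


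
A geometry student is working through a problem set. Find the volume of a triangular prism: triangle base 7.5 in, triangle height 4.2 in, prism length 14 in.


Shape: triangular prism
Triangle base = 7.5 in, triangle height = 4.2 in, prism length L = 14 in
Formula: V = (1/2 * b * h_tri) * L
Cross-section area = 0.5 * 7.5 * 4.2 = 15.75
V = 15.75 * 14
V = 220.5
220.5 in^3


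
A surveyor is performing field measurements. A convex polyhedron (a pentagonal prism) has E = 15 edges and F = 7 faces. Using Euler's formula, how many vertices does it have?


Polyhedron: pentagonal prism
Euler's formula for convex polyhedra: V - E + F = 2
Given: E = 15 edges and F = 7 faces
Solve for V:
V = 2 + E - F = 2 + 15 - 7 = 10
10 vertices


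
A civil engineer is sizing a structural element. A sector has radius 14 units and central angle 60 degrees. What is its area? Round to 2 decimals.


Shape: circular sector
Radius r = 14 units, Angle = 60 degrees
Formula: A = (angle/360) * pi * r^2
r^2 = 196
Fraction of circle = 60/360
A = (60/360) * pi * 196
A = 32.666667 * pi
A = 102.63
102.63 units^2


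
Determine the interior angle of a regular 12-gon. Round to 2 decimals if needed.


Shape: regular dodecagon (12 sides)
Formula: interior angle = (n - 2) * 180 / n
(n - 2) = 10
(n - 2) * 180 = 1800
angle = 1800 / 12
angle = 150
150 degrees


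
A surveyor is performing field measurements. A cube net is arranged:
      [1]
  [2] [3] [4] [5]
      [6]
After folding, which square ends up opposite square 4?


Net: cross layout. Take square 3 as the base (bottom).
Fold the four squares in the horizontal row up around 3: 2 -> left, 4 -> right, 5 wraps to the top.
Fold 1 and 6 up from 3: 1 -> back, 6 -> front.
Opposite pairs are therefore: (1, 6), (2, 4), (3, 5).
Face 4 is opposite face 2.
face 2
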